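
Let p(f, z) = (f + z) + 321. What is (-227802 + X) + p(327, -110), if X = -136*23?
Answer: -230392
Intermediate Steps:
X = -3128
p(f, z) = 321 + f + z
(-227802 + X) + p(327, -110) = (-227802 - 3128) + (321 + 327 - 110) = -230930 + 538 = -230392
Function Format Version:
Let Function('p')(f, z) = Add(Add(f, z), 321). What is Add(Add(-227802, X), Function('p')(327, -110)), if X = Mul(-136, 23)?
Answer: -230392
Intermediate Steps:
X = -3128
Function('p')(f, z) = Add(321, f, z)
Add(Add(-227802, X), Function('p')(327, -110)) = Add(Add(-227802, -3128), Add(321, 327, -110)) = Add(-230930, 538) = -230392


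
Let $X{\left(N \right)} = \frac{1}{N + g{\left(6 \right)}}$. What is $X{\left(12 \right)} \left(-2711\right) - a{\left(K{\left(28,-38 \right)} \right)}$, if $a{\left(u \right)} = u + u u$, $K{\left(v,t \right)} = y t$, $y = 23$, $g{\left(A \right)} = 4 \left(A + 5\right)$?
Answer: $- \frac{42730823}{56} \approx -7.6305 \cdot 10^{5}$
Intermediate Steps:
$g{\left(A \right)} = 20 + 4 A$ ($g{\left(A \right)} = 4 \left(5 + A\right) = 20 + 4 A$)
$K{\left(v,t \right)} = 23 t$
$X{\left(N \right)} = \frac{1}{44 + N}$ ($X{\left(N \right)} = \frac{1}{N + \left(20 + 4 \cdot 6\right)} = \frac{1}{N + \left(20 + 24\right)} = \frac{1}{N + 44} = \frac{1}{44 + N}$)
$a{\left(u \right)} = u + u^{2}$
$X{\left(12 \right)} \left(-2711\right) - a{\left(K{\left(28,-38 \right)} \right)} = \frac{1}{44 + 12} \left(-2711\right) - 23 \left(-38\right) \left(1 + 23 \left(-38\right)\right) = \frac{1}{56} \left(-2711\right) - - 874 \left(1 - 874\right) = \frac{1}{56} \left(-2711\right) - \left(-874\right) \left(-873\right) = - \frac{2711}{56} - 763002 = - \frac{42730823}{56}$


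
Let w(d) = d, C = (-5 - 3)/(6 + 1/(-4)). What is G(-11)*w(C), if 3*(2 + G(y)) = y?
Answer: 544/69 ≈ 7.8841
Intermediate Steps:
C = -32/23 (C = -8/(6 + 1*(-¼)) = -8/(6 - ¼) = -8/23/4 = -8*4/23 = -32/23 ≈ -1.3913)
G(y) = -2 + y/3
G(-11)*w(C) = (-2 + (⅓)*(-11))*(-32/23) = (-2 - 11/3)*(-32/23) = -17/3*(-32/23) = 544/69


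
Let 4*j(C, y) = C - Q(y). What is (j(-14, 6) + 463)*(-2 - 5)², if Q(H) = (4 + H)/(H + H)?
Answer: 540127/24 ≈ 22505.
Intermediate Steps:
Q(H) = (4 + H)/(2*H) (Q(H) = (4 + H)/((2*H)) = (4 + H)*(1/(2*H)) = (4 + H)/(2*H))
j(C, y) = C/4 - (4 + y)/(8*y) (j(C, y) = (C - (4 + y)/(2*y))/4 = C/4 - (4 + y)/(8*y))
(j(-14, 6) + 463)*(-2 - 5)² = ((⅛)*(-4 - 1*6 + 2*(-14)*6)/6 + 463)*(-2 - 5)² = ((⅛)*(⅙)*(-4 - 6 - 168) + 463)*(-7)² = ((⅛)*(⅙)*(-178) + 463)*49 = (-89/24 + 463)*49 = (11023/24)*49 = 540127/24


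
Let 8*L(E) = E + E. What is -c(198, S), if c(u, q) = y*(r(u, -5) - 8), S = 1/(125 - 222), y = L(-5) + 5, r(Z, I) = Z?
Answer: -1425/2 ≈ -712.50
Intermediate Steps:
L(E) = E/4 (L(E) = (E + E)/8 = (2*E)/8 = E/4)
y = 15/4 (y = (¼)*(-5) + 5 = -5/4 + 5 = 15/4 ≈ 3.7500)
S = -1/97 (S = 1/(-97) = -1/97 ≈ -0.010309)
c(u, q) = -30 + 15*u/4 (c(u, q) = 15*(u - 8)/4 = 15*(-8 + u)/4 = -30 + 15*u/4)
-c(198, S) = -(-30 + (15/4)*198) = -(-30 + 1485/2) = -1*1425/2 = -1425/2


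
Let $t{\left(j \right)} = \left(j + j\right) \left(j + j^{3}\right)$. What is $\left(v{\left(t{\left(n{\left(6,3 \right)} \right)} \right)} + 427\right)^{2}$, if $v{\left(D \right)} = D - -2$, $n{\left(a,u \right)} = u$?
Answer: $370881$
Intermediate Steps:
$t{\left(j \right)} = 2 j \left(j + j^{3}\right)$
$v{\left(D \right)} = 2 + D$ ($v{\left(D \right)} = D + 2 = 2 + D$)
$\left(v{\left(t{\left(n{\left(6,3 \right)} \right)} \right)} + 427\right)^{2} = \left(\left(2 + 2 \cdot 3^{2} \left(1 + 3^{2}\right)\right) + 427\right)^{2} = \left(\left(2 + 2 \cdot 9 \left(1 + 9\right)\right) + 427\right)^{2} = \left(\left(2 + 2 \cdot 9 \cdot 10\right) + 427\right)^{2} = \left(\left(2 + 180\right) + 427\right)^{2} = \left(182 + 427\right)^{2} = 609^{2} = 370881$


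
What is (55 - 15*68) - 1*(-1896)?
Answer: 931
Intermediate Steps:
(55 - 15*68) - 1*(-1896) = (55 - 1020) + 1896 = -965 + 1896 = 931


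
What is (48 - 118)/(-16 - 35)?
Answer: 70/51 ≈ 1.3725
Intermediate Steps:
(48 - 118)/(-16 - 35) = -70/(-51) = -70*(-1/51) = 70/51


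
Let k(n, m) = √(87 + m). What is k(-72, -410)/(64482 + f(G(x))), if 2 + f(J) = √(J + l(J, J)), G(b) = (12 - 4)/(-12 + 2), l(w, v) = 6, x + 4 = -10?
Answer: -I*√41990/20788351974 + 12400*I*√323/799551999 ≈ 0.00027872*I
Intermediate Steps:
x = -14 (x = -4 - 10 = -14)
G(b) = -⅘ (G(b) = 8/(-10) = 8*(-⅒) = -⅘)
f(J) = -2 + √(6 + J) (f(J) = -2 + √(J + 6) = -2 + √(6 + J))
k(-72, -410)/(64482 + f(G(x))) = √(87 - 410)/(64482 + (-2 + √(6 - ⅘))) = √(-323)/(64482 + (-2 + √(26/5))) = (I*√323)/(64482 + (-2 + √130/5)) = (I*√323)/(64480 + √130/5) = I*√323/(64480 + √130/5)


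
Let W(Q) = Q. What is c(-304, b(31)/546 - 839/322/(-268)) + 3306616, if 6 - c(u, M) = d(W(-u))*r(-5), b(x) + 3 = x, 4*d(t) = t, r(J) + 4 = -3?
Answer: 3307154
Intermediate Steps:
r(J) = -7 (r(J) = -4 - 3 = -7)
d(t) = t/4
b(x) = -3 + x
c(u, M) = 6 - 7*u/4 (c(u, M) = 6 - (-u)/4*(-7) = 6 - (-u/4)*(-7) = 6 - 7*u/4)
c(-304, b(31)/546 - 839/322/(-268)) + 3306616 = (6 - 7/4*(-304)) + 3306616 = (6 + 532) + 3306616 = 538 + 3306616 = 3307154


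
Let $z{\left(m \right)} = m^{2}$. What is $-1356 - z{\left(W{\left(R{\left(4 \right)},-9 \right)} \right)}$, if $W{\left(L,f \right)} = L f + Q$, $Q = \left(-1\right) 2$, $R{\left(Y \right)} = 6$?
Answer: $-4492$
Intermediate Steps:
$Q = -2$
$W{\left(L,f \right)} = -2 + L f$ ($W{\left(L,f \right)} = L f - 2 = -2 + L f$)
$-1356 - z{\left(W{\left(R{\left(4 \right)},-9 \right)} \right)} = -1356 - \left(-2 + 6 \left(-9\right)\right)^{2} = -1356 - \left(-2 - 54\right)^{2} = -1356 - \left(-56\right)^{2} = -1356 - 3136 = -4492$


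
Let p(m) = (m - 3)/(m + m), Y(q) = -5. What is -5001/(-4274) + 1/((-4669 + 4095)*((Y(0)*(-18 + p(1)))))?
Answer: 68175064/58265305 ≈ 1.1701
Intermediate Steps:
p(m) = (-3 + m)/(2*m) (p(m) = (-3 + m)/((2*m)) = (-3 + m)*(1/(2*m)) = (-3 + m)/(2*m))
-5001/(-4274) + 1/((-4669 + 4095)*((Y(0)*(-18 + p(1))))) = -5001/(-4274) + 1/((-4669 + 4095)*((-5*(-18 + (½)*(-3 + 1)/1)))) = -5001*(-1/4274) + 1/((-574)*((-5*(-18 + (½)*1*(-2))))) = 5001/4274 - (-1/(5*(-18 - 1)))/574 = 5001/4274 - 1/(574*((-5*(-19)))) = 5001/4274 - 1/574/95 = 5001/4274 - 1/574*1/95 = 5001/4274 - 1/54530 = 68175064/58265305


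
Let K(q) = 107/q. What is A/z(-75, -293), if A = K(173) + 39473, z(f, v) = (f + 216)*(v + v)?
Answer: -1138156/2382383 ≈ -0.47774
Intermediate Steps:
z(f, v) = 2*v*(216 + f) (z(f, v) = (216 + f)*(2*v) = 2*v*(216 + f))
A = 6828936/173 (A = 107/173 + 39473 = 6828936/173 ≈ 39474.)
A/z(-75, -293) = 6828936/(173*((2*(-293)*(216 - 75)))) = 6828936/(173*((2*(-293)*141))) = (6828936/173)/(-82626) = (6828936/173)*(-1/82626) = -1138156/2382383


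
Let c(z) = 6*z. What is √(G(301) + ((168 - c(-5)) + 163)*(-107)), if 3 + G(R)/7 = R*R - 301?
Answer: 2*√148363 ≈ 770.36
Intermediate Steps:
G(R) = -2128 + 7*R² (G(R) = -21 + 7*(R*R - 301) = -21 + 7*(R² - 301) = -21 + 7*(-301 + R²) = -21 + (-2107 + 7*R²) = -2128 + 7*R²)
√(G(301) + ((168 - c(-5)) + 163)*(-107)) = √((-2128 + 7*301²) + ((168 - 6*(-5)) + 163)*(-107)) = √((-2128 + 7*90601) + ((168 - 1*(-30)) + 163)*(-107)) = √((-2128 + 634207) + ((168 + 30) + 163)*(-107)) = √(632079 + (198 + 163)*(-107)) = √(632079 + 361*(-107)) = √(632079 - 38627) = √593452 = 2*√148363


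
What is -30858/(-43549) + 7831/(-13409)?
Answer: 178729/1434763 ≈ 0.12457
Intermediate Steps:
-30858/(-43549) + 7831/(-13409) = -30858*(-1/43549) + 7831*(-1/13409) = 834/1177 - 7831/13409 = 178729/1434763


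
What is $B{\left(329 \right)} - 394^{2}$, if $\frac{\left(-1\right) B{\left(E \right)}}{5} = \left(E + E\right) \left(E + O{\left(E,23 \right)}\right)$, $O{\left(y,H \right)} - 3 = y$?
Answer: $-2329926$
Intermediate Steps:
$O{\left(y,H \right)} = 3 + y$
$B{\left(E \right)} = - 10 E \left(3 + 2 E\right)$ ($B{\left(E \right)} = - 5 \left(E + E\right) \left(E + \left(3 + E\right)\right) = - 5 \cdot 2 E \left(3 + 2 E\right) = - 10 E \left(3 + 2 E\right)$)
$B{\left(329 \right)} - 394^{2} = \left(-10\right) 329 \left(3 + 2 \cdot 329\right) - 394^{2} = \left(-10\right) 329 \left(3 + 658\right) - 155236 = \left(-10\right) 329 \cdot 661 - 155236 = -2174690 - 155236 = -2329926$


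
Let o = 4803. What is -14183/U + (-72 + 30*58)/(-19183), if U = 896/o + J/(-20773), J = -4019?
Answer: -2088113479714647/55949233715 ≈ -37322.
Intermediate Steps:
U = 37915865/99772719 (U = 896/4803 - 4019/(-20773) = 896*(1/4803) - 4019*(-1/20773) = 896/4803 + 4019/20773 = 37915865/99772719 ≈ 0.38002)
-14183/U + (-72 + 30*58)/(-19183) = -14183/37915865/99772719 + (-72 + 30*58)/(-19183) = -14183*99772719/37915865 + (-72 + 1740)*(-1/19183) = -108852036429/2916605 + 1668*(-1/19183) = -108852036429/2916605 - 1668/19183 = -2088113479714647/55949233715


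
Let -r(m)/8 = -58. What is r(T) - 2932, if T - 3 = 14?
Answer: -2468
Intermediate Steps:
T = 17 (T = 3 + 14 = 17)
r(m) = 464 (r(m) = -8*(-58) = 464)
r(T) - 2932 = 464 - 2932 = -2468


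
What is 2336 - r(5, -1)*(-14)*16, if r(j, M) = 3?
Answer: 3008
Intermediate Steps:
2336 - r(5, -1)*(-14)*16 = 2336 - 3*(-14)*16 = 2336 - (-42)*16 = 2336 - 1*(-672) = 2336 + 672 = 3008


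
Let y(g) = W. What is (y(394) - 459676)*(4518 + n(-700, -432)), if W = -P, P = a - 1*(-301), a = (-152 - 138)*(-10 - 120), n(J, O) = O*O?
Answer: -95126977134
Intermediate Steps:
n(J, O) = O²
a = 37700 (a = -290*(-130) = 37700)
P = 38001 (P = 37700 - 1*(-301) = 37700 + 301 = 38001)
W = -38001 (W = -1*38001 = -38001)
y(g) = -38001
(y(394) - 459676)*(4518 + n(-700, -432)) = (-38001 - 459676)*(4518 + (-432)²) = -497677*(4518 + 186624) = -497677*191142 = -95126977134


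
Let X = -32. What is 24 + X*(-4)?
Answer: 152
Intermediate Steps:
24 + X*(-4) = 24 - 32*(-4) = 24 + 128 = 152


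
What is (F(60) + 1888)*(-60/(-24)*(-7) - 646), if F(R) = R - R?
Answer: -1252688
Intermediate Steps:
F(R) = 0
(F(60) + 1888)*(-60/(-24)*(-7) - 646) = (0 + 1888)*(-60/(-24)*(-7) - 646) = 1888*(-60*(-1/24)*(-7) - 646) = 1888*((5/2)*(-7) - 646) = 1888*(-35/2 - 646) = 1888*(-1327/2) = -1252688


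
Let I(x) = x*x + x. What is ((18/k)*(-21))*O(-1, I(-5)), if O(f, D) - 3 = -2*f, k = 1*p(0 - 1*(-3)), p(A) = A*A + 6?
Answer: -126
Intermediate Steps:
I(x) = x + x² (I(x) = x² + x = x + x²)
p(A) = 6 + A² (p(A) = A² + 6 = 6 + A²)
k = 15 (k = 1*(6 + (0 - 1*(-3))²) = 1*(6 + (0 + 3)²) = 1*(6 + 3²) = 1*(6 + 9) = 1*15 = 15)
O(f, D) = 3 - 2*f
((18/k)*(-21))*O(-1, I(-5)) = ((18/15)*(-21))*(3 - 2*(-1)) = ((18*(1/15))*(-21))*(3 + 2) = ((6/5)*(-21))*5 = -126/5*5 = -126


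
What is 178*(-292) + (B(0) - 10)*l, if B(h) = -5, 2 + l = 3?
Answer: -51991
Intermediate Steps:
l = 1 (l = -2 + 3 = 1)
178*(-292) + (B(0) - 10)*l = 178*(-292) + (-5 - 10)*1 = -51976 - 15*1 = -51976 - 15 = -51991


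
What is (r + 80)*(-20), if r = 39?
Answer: -2380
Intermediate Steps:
(r + 80)*(-20) = (39 + 80)*(-20) = 119*(-20) = -2380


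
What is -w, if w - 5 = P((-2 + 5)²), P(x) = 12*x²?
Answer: -977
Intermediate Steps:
w = 977 (w = 5 + 12*((-2 + 5)²)² = 5 + 12*(3²)² = 5 + 12*9² = 5 + 12*81 = 5 + 972 = 977)
-w = -1*977 = -977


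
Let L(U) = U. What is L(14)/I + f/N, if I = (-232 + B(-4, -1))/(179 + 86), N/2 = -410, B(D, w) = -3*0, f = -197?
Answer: -187281/11890 ≈ -15.751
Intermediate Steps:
B(D, w) = 0
N = -820 (N = 2*(-410) = -820)
I = -232/265 (I = (-232 + 0)/(179 + 86) = -232/265 ≈ -0.87547)
L(14)/I + f/N = 14/(-232/265) - 197/(-820) = 14*(-265/232) - 197*(-1/820) = -1855/116 + 197/820 = -187281/11890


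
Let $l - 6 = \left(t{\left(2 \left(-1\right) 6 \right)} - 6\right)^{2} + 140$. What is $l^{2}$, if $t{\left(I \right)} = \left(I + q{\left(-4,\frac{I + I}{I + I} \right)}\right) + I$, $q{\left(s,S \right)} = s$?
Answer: $1695204$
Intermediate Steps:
$t{\left(I \right)} = -4 + 2 I$ ($t{\left(I \right)} = \left(I - 4\right) + I = \left(-4 + I\right) + I = -4 + 2 I$)
$l = 1302$ ($l = 6 + \left(\left(\left(-4 + 2 \cdot 2 \left(-1\right) 6\right) - 6\right)^{2} + 140\right) = 6 + \left(\left(\left(-4 + 2 \left(\left(-2\right) 6\right)\right) - 6\right)^{2} + 140\right) = 6 + \left(\left(\left(-4 + 2 \left(-12\right)\right) - 6\right)^{2} + 140\right) = 6 + \left(\left(\left(-4 - 24\right) - 6\right)^{2} + 140\right) = 6 + \left(\left(-28 - 6\right)^{2} + 140\right) = 6 + \left(\left(-34\right)^{2} + 140\right) = 6 + \left(1156 + 140\right) = 6 + 1296 = 1302$)
$l^{2} = 1302^{2} = 1695204$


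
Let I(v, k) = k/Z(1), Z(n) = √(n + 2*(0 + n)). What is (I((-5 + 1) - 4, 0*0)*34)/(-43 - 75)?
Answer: 0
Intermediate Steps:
Z(n) = √3*√n (Z(n) = √(n + 2*n) = √(3*n) = √3*√n)
I(v, k) = k*√3/3 (I(v, k) = k/((√3*√1)) = k/((√3*1)) = k/(√3) = k*(√3/3) = k*√3/3)
(I((-5 + 1) - 4, 0*0)*34)/(-43 - 75) = (((0*0)*√3/3)*34)/(-43 - 75) = (((⅓)*0*√3)*34)/(-118) = (0*34)*(-1/118) = 0*(-1/118) = 0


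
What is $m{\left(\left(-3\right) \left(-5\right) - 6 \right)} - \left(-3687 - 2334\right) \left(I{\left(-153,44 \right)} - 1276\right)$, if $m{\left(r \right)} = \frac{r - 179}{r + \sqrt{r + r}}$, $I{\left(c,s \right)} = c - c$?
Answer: $- \frac{53779742}{7} + \frac{170 \sqrt{2}}{21} \approx -7.6828 \cdot 10^{6}$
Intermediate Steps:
$I{\left(c,s \right)} = 0$
$m{\left(r \right)} = \frac{-179 + r}{r + \sqrt{2} \sqrt{r}}$ ($m{\left(r \right)} = \frac{-179 + r}{r + \sqrt{2 r}} = \frac{-179 + r}{r + \sqrt{2} \sqrt{r}}$)
$m{\left(\left(-3\right) \left(-5\right) - 6 \right)} - \left(-3687 - 2334\right) \left(I{\left(-153,44 \right)} - 1276\right) = \frac{-179 - -9}{\left(\left(-3\right) \left(-5\right) - 6\right) + \sqrt{2} \sqrt{\left(-3\right) \left(-5\right) - 6}} - \left(-3687 - 2334\right) \left(0 - 1276\right) = \frac{-179 + \left(15 - 6\right)}{\left(15 - 6\right) + \sqrt{2} \sqrt{15 - 6}} - \left(-6021\right) \left(-1276\right) = \frac{-179 + 9}{9 + \sqrt{2} \sqrt{9}} - 7682796 = \frac{1}{9 + \sqrt{2} \cdot 3} \left(-170\right) - 7682796 = \frac{1}{9 + 3 \sqrt{2}} \left(-170\right) - 7682796 = - \frac{170}{9 + 3 \sqrt{2}} - 7682796 = -7682796 - \frac{170}{9 + 3 \sqrt{2}}$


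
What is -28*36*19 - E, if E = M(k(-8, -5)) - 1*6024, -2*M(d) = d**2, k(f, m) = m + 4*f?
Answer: -24887/2 ≈ -12444.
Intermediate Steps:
M(d) = -d**2/2
E = -13417/2 (E = -(-5 + 4*(-8))**2/2 - 1*6024 = -(-5 - 32)**2/2 - 6024 = -1/2*(-37)**2 - 6024 = -1/2*1369 - 6024 = -1369/2 - 6024 = -13417/2 ≈ -6708.5)
-28*36*19 - E = -28*36*19 - 1*(-13417/2) = -1008*19 + 13417/2 = -19152 + 13417/2 = -24887/2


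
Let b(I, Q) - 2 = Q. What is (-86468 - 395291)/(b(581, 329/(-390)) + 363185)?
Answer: -187886010/141642601 ≈ -1.3265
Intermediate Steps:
b(I, Q) = 2 + Q
(-86468 - 395291)/(b(581, 329/(-390)) + 363185) = (-86468 - 395291)/((2 + 329/(-390)) + 363185) = -481759/((2 + 329*(-1/390)) + 363185) = -481759/((2 - 329/390) + 363185) = -481759/(451/390 + 363185) = -481759/141642601/390 = -481759*390/141642601 = -187886010/141642601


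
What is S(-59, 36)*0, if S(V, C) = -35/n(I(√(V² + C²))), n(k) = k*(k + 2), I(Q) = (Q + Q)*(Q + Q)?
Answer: 0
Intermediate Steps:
I(Q) = 4*Q² (I(Q) = (2*Q)*(2*Q) = 4*Q²)
n(k) = k*(2 + k)
S(V, C) = -35/((4*C² + 4*V²)*(2 + 4*C² + 4*V²)) (S(V, C) = -35*1/(4*(2 + 4*(√(V² + C²))²)*(V² + C²)) = -35*1/(4*(2 + 4*(√(C² + V²))²)*(C² + V²)) = -35*1/(4*(2 + 4*(C² + V²))*(C² + V²)) = -35*1/((2 + (4*C² + 4*V²))*(4*C² + 4*V²)) = -35*1/((4*C² + 4*V²)*(2 + 4*C² + 4*V²)) = -35/((4*C² + 4*V²)*(2 + 4*C² + 4*V²)))
S(-59, 36)*0 = -35/(8*(36² + (-59)²)*(1 + 2*36² + 2*(-59)²))*0 = -35/(8*(1296 + 3481)*(1 + 2*1296 + 2*3481))*0 = -35/8/(4777*(1 + 2592 + 6962))*0 = -35/8*1/4777/9555*0 = -35/8*1/4777*1/9555*0 = -1/10432968*0 = 0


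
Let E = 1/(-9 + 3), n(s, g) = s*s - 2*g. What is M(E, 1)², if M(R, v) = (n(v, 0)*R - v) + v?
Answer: 1/36 ≈ 0.027778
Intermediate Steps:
n(s, g) = s² - 2*g
E = -⅙ (E = 1/(-6) = -⅙ ≈ -0.16667)
M(R, v) = R*v² (M(R, v) = ((v² - 2*0)*R - v) + v = ((v² + 0)*R - v) + v = (v²*R - v) + v = (R*v² - v) + v = (-v + R*v²) + v = R*v²)
M(E, 1)² = (-⅙*1²)² = (-⅙*1)² = (-⅙)² = 1/36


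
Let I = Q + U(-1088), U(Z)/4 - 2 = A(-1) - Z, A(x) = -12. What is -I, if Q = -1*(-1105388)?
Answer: -1109700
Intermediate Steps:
U(Z) = -40 - 4*Z (U(Z) = 8 + 4*(-12 - Z) = 8 + (-48 - 4*Z) = -40 - 4*Z)
Q = 1105388
I = 1109700 (I = 1105388 + (-40 - 4*(-1088)) = 1105388 + (-40 + 4352) = 1105388 + 4312 = 1109700)
-I = -1*1109700 = -1109700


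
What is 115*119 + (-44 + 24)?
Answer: 13665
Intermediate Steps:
115*119 + (-44 + 24) = 13685 - 20 = 13665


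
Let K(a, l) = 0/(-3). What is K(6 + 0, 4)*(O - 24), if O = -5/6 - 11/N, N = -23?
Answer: 0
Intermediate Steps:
K(a, l) = 0 (K(a, l) = 0*(-⅓) = 0)
O = -49/138 (O = -5/6 - 11/(-23) = -5*⅙ - 11*(-1/23) = -⅚ + 11/23 = -49/138 ≈ -0.35507)
K(6 + 0, 4)*(O - 24) = 0*(-49/138 - 24) = 0*(-3361/138) = 0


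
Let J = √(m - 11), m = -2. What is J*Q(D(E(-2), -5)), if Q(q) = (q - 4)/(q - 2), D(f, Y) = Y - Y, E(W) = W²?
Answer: 2*I*√13 ≈ 7.2111*I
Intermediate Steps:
J = I*√13 (J = √(-2 - 11) = √(-13) = I*√13 ≈ 3.6056*I)
D(f, Y) = 0
Q(q) = (-4 + q)/(-2 + q)
J*Q(D(E(-2), -5)) = (I*√13)*((-4 + 0)/(-2 + 0)) = (I*√13)*(-4/(-2)) = (I*√13)*(-½*(-4)) = (I*√13)*2 = 2*I*√13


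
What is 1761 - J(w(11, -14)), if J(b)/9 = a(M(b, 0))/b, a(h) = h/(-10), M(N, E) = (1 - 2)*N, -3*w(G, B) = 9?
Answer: 17601/10 ≈ 1760.1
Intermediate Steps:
w(G, B) = -3 (w(G, B) = -⅓*9 = -3)
M(N, E) = -N
a(h) = -h/10 (a(h) = h*(-⅒) = -h/10)
J(b) = 9/10 (J(b) = 9*((-(-1)*b/10)/b) = 9*((b/10)/b) = 9*(⅒) = 9/10)
1761 - J(w(11, -14)) = 1761 - 1*9/10 = 1761 - 9/10 = 17601/10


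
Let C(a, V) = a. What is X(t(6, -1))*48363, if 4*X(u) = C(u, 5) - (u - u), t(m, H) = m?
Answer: 145089/2 ≈ 72545.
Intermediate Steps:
X(u) = u/4 (X(u) = (u - (u - u))/4 = (u - 1*0)/4 = (u + 0)/4 = u/4)
X(t(6, -1))*48363 = ((1/4)*6)*48363 = (3/2)*48363 = 145089/2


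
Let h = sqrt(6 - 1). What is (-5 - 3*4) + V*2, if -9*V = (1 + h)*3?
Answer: -53/3 - 2*sqrt(5)/3 ≈ -19.157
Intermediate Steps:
h = sqrt(5) ≈ 2.2361
V = -1/3 - sqrt(5)/3 (V = -(1 + sqrt(5))*3/9 = -(3 + 3*sqrt(5))/9 = -1/3 - sqrt(5)/3 ≈ -1.0787)
(-5 - 3*4) + V*2 = (-5 - 3*4) + (-1/3 - sqrt(5)/3)*2 = (-5 - 12) + (-2/3 - 2*sqrt(5)/3) = -17 + (-2/3 - 2*sqrt(5)/3) = -53/3 - 2*sqrt(5)/3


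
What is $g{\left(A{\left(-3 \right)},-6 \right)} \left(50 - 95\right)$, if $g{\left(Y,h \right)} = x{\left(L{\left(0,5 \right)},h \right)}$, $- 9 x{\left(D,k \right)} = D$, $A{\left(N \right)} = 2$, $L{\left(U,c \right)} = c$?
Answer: $25$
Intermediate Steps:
$x{\left(D,k \right)} = - \frac{D}{9}$
$g{\left(Y,h \right)} = - \frac{5}{9}$ ($g{\left(Y,h \right)} = \left(- \frac{1}{9}\right) 5 = - \frac{5}{9}$)
$g{\left(A{\left(-3 \right)},-6 \right)} \left(50 - 95\right) = - \frac{5 \left(50 - 95\right)}{9} = \left(- \frac{5}{9}\right) \left(-45\right) = 25$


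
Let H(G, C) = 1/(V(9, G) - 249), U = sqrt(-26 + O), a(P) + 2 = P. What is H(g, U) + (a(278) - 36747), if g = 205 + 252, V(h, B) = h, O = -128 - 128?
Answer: -8753041/240 ≈ -36471.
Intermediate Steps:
a(P) = -2 + P
O = -256
g = 457
U = I*sqrt(282) (U = sqrt(-26 - 256) = sqrt(-282) = I*sqrt(282) ≈ 16.793*I)
H(G, C) = -1/240 (H(G, C) = 1/(9 - 249) = 1/(-240) = -1/240)
H(g, U) + (a(278) - 36747) = -1/240 + ((-2 + 278) - 36747) = -1/240 + (276 - 36747) = -1/240 - 36471 = -8753041/240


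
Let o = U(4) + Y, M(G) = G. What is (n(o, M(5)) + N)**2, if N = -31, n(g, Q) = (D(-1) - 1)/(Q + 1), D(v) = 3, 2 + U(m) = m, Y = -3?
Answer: 8464/9 ≈ 940.44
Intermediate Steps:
U(m) = -2 + m
o = -1 (o = (-2 + 4) - 3 = 2 - 3 = -1)
n(g, Q) = 2/(1 + Q) (n(g, Q) = (3 - 1)/(Q + 1) = 2/(1 + Q))
(n(o, M(5)) + N)**2 = (2/(1 + 5) - 31)**2 = (2/6 - 31)**2 = (2*(1/6) - 31)**2 = (1/3 - 31)**2 = (-92/3)**2 = 8464/9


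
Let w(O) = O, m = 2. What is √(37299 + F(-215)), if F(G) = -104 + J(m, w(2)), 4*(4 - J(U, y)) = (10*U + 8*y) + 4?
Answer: √37189 ≈ 192.84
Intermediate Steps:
J(U, y) = 3 - 2*y - 5*U/2 (J(U, y) = 4 - ((10*U + 8*y) + 4)/4 = 4 - ((8*y + 10*U) + 4)/4 = 4 - (4 + 8*y + 10*U)/4 = 4 + (-1 - 2*y - 5*U/2) = 3 - 2*y - 5*U/2)
F(G) = -110 (F(G) = -104 + (3 - 2*2 - 5/2*2) = -104 + (3 - 4 - 5) = -104 - 6 = -110)
√(37299 + F(-215)) = √(37299 - 110) = √37189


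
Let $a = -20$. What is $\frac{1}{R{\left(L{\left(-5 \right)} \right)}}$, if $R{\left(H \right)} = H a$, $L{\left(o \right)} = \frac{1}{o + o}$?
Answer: $\frac{1}{2} \approx 0.5$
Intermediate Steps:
$L{\left(o \right)} = \frac{1}{2 o}$
$R{\left(H \right)} = - 20 H$ ($R{\left(H \right)} = H \left(-20\right) = - 20 H$)
$\frac{1}{R{\left(L{\left(-5 \right)} \right)}} = \frac{1}{\left(-20\right) \frac{1}{2 \left(-5\right)}} = \frac{1}{\left(-20\right) \frac{1}{2} \left(- \frac{1}{5}\right)} = \frac{1}{\left(-20\right) \left(- \frac{1}{10}\right)} = \frac{1}{2}$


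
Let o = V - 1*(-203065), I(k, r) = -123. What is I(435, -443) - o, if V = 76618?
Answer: -279806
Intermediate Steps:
o = 279683 (o = 76618 - 1*(-203065) = 76618 + 203065 = 279683)
I(435, -443) - o = -123 - 1*279683 = -123 - 279683 = -279806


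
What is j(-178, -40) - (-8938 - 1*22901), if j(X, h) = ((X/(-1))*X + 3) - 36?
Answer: 122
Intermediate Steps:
j(X, h) = -33 - X**2 (j(X, h) = ((X*(-1))*X + 3) - 36 = ((-X)*X + 3) - 36 = (-X**2 + 3) - 36 = (3 - X**2) - 36 = -33 - X**2)
j(-178, -40) - (-8938 - 1*22901) = (-33 - 1*(-178)**2) - (-8938 - 1*22901) = (-33 - 1*31684) - (-8938 - 22901) = (-33 - 31684) - 1*(-31839) = -31717 + 31839 = 122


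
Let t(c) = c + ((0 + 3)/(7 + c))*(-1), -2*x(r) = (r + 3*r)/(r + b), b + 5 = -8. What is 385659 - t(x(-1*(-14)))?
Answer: 2699808/7 ≈ 3.8569e+5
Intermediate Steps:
b = -13 (b = -5 - 8 = -13)
x(r) = -2*r/(-13 + r) (x(r) = -(r + 3*r)/(2*(r - 13)) = -4*r/(2*(-13 + r)) = -2*r/(-13 + r))
t(c) = c - 3/(7 + c) (t(c) = c + (3/(7 + c))*(-1) = c - 3/(7 + c))
385659 - t(x(-1*(-14))) = 385659 - (-3 + (-2*(-1*(-14))/(-13 - 1*(-14)))² + 7*(-2*(-1*(-14))/(-13 - 1*(-14))))/(7 - 2*(-1*(-14))/(-13 - 1*(-14))) = 385659 - (-3 + (-2*14/(-13 + 14))² + 7*(-2*14/(-13 + 14)))/(7 - 2*14/(-13 + 14)) = 385659 - (-3 + (-2*14/1)² + 7*(-2*14/1))/(7 - 2*14/1) = 385659 - (-3 + (-2*14*1)² + 7*(-2*14*1))/(7 - 2*14*1) = 385659 - (-3 + (-28)² + 7*(-28))/(7 - 28) = 385659 - (-3 + 784 - 196)/(-21) = 385659 - (-1)*585/21 = 385659 - 1*(-195/7) = 385659 + 195/7 = 2699808/7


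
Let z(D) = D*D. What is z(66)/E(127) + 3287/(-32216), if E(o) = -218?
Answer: -70524731/3511544 ≈ -20.084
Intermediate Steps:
z(D) = D²
z(66)/E(127) + 3287/(-32216) = 66²/(-218) + 3287/(-32216) = 4356*(-1/218) + 3287*(-1/32216) = -2178/109 - 3287/32216 = -70524731/3511544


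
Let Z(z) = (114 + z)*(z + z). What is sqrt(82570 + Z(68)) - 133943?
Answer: -133943 + sqrt(107322) ≈ -1.3362e+5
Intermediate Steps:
Z(z) = 2*z*(114 + z) (Z(z) = (114 + z)*(2*z) = 2*z*(114 + z))
sqrt(82570 + Z(68)) - 133943 = sqrt(82570 + 2*68*(114 + 68)) - 133943 = sqrt(82570 + 2*68*182) - 133943 = sqrt(82570 + 24752) - 133943 = sqrt(107322) - 133943 = -133943 + sqrt(107322)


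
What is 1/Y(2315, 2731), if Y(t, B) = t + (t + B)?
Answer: 1/7361 ≈ 0.00013585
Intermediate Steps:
Y(t, B) = B + 2*t (Y(t, B) = t + (B + t) = B + 2*t)
1/Y(2315, 2731) = 1/(2731 + 2*2315) = 1/(2731 + 4630) = 1/7361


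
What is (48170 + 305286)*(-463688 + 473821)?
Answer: 3581569648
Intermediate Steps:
(48170 + 305286)*(-463688 + 473821) = 353456*10133 = 3581569648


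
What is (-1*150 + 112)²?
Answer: 1444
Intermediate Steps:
(-1*150 + 112)² = (-150 + 112)² = (-38)² = 1444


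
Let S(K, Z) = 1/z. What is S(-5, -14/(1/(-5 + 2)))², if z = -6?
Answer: 1/36 ≈ 0.027778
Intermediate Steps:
S(K, Z) = -⅙ (S(K, Z) = 1/(-6) = -⅙)
S(-5, -14/(1/(-5 + 2)))² = (-⅙)² = 1/36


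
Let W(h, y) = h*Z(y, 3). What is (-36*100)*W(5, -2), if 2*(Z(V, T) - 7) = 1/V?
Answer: -121500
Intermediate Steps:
Z(V, T) = 7 + 1/(2*V)
W(h, y) = h*(7 + 1/(2*y))
(-36*100)*W(5, -2) = (-36*100)*(7*5 + (1/2)*5/(-2)) = -3600*(35 + (1/2)*5*(-1/2)) = -3600*(35 - 5/4) = -3600*135/4 = -121500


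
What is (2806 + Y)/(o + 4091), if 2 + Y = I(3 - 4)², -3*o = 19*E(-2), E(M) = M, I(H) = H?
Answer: 8415/12311 ≈ 0.68353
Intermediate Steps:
o = 38/3 (o = -19*(-2)/3 = -⅓*(-38) = 38/3 ≈ 12.667)
Y = -1 (Y = -2 + (3 - 4)² = -2 + (-1)² = -2 + 1 = -1)
(2806 + Y)/(o + 4091) = (2806 - 1)/(38/3 + 4091) = 2805/(12311/3) = 2805*(3/12311) = 8415/12311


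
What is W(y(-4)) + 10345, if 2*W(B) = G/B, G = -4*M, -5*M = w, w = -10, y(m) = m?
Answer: 10346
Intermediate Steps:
M = 2 (M = -⅕*(-10) = 2)
G = -8 (G = -4*2 = -8)
W(B) = -4/B (W(B) = (-8/B)/2 = -4/B)
W(y(-4)) + 10345 = -4/(-4) + 10345 = -4*(-¼) + 10345 = 1 + 10345 = 10346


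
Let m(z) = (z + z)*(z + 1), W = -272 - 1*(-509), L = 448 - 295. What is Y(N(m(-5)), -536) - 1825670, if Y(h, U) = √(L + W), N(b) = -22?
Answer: -1825670 + √390 ≈ -1.8257e+6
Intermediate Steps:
L = 153
W = 237 (W = -272 + 509 = 237)
m(z) = 2*z*(1 + z) (m(z) = (2*z)*(1 + z) = 2*z*(1 + z))
Y(h, U) = √390 (Y(h, U) = √(153 + 237) = √390)
Y(N(m(-5)), -536) - 1825670 = √390 - 1825670 = -1825670 + √390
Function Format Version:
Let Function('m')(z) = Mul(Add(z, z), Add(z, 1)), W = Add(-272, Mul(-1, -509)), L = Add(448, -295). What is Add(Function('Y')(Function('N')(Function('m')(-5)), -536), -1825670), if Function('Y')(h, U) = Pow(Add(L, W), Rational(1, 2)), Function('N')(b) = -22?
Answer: Add(-1825670, Pow(390, Rational(1, 2))) ≈ -1.8257e+6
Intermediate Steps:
L = 153
W = 237 (W = Add(-272, 509) = 237)
Function('m')(z) = Mul(2, z, Add(1, z)) (Function('m')(z) = Mul(Mul(2, z), Add(1, z)) = Mul(2, z, Add(1, z)))
Function('Y')(h, U) = Pow(390, Rational(1, 2)) (Function('Y')(h, U) = Pow(Add(153, 237), Rational(1, 2)) = Pow(390, Rational(1, 2)))
Add(Function('Y')(Function('N')(Function('m')(-5)), -536), -1825670) = Add(Pow(390, Rational(1, 2)), -1825670) = Add(-1825670, Pow(390, Rational(1, 2)))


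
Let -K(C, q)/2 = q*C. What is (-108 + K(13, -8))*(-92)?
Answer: -9200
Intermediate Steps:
K(C, q) = -2*C*q (K(C, q) = -2*q*C = -2*C*q)
(-108 + K(13, -8))*(-92) = (-108 - 2*13*(-8))*(-92) = (-108 + 208)*(-92) = 100*(-92) = -9200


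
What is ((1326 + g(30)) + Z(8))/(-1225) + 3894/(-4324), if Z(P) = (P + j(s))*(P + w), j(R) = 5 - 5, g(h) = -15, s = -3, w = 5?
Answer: -1088861/529690 ≈ -2.0557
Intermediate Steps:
j(R) = 0
Z(P) = P*(5 + P) (Z(P) = (P + 0)*(P + 5) = P*(5 + P))
((1326 + g(30)) + Z(8))/(-1225) + 3894/(-4324) = ((1326 - 15) + 8*(5 + 8))/(-1225) + 3894/(-4324) = (1311 + 8*13)*(-1/1225) + 3894*(-1/4324) = (1311 + 104)*(-1/1225) - 1947/2162 = 1415*(-1/1225) - 1947/2162 = -283/245 - 1947/2162 = -1088861/529690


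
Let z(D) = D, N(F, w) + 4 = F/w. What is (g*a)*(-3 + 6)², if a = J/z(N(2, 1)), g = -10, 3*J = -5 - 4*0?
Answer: -75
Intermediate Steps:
N(F, w) = -4 + F/w
J = -5/3 (J = (-5 - 4*0)/3 = (-5 + 0)/3 = (⅓)*(-5) = -5/3 ≈ -1.6667)
a = ⅚ (a = -5/(3*(-4 + 2/1)) = -5/(3*(-4 + 2*1)) = -5/(3*(-4 + 2)) = -5/3/(-2) = -5/3*(-½) = ⅚ ≈ 0.83333)
(g*a)*(-3 + 6)² = (-10*⅚)*(-3 + 6)² = -25/3*3² = -25/3*9 = -75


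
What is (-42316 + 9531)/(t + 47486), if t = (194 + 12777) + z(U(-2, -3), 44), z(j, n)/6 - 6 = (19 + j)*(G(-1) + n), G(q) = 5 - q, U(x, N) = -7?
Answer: -32785/64093 ≈ -0.51152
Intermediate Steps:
z(j, n) = 36 + 6*(6 + n)*(19 + j) (z(j, n) = 36 + 6*((19 + j)*((5 - 1*(-1)) + n)) = 36 + 6*((19 + j)*((5 + 1) + n)) = 36 + 6*((19 + j)*(6 + n)) = 36 + 6*((6 + n)*(19 + j)) = 36 + 6*(6 + n)*(19 + j))
t = 16607 (t = (194 + 12777) + (720 + 36*(-7) + 114*44 + 6*(-7)*44) = 12971 + (720 - 252 + 5016 - 1848) = 12971 + 3636 = 16607)
(-42316 + 9531)/(t + 47486) = (-42316 + 9531)/(16607 + 47486) = -32785/64093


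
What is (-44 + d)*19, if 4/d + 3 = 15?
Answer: -2489/3 ≈ -829.67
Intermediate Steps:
d = ⅓ (d = 4/(-3 + 15) = 4/12 = 4*(1/12) = ⅓ ≈ 0.33333)
(-44 + d)*19 = (-44 + ⅓)*19 = -131/3*19 = -2489/3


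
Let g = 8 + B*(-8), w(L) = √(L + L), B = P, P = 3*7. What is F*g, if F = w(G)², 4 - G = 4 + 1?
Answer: 320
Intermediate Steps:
P = 21
B = 21
G = -1 (G = 4 - (4 + 1) = 4 - 1*5 = 4 - 5 = -1)
w(L) = √2*√L (w(L) = √(2*L) = √2*√L)
g = -160 (g = 8 + 21*(-8) = 8 - 168 = -160)
F = -2 (F = (√2*√(-1))² = (√2*I)² = (I*√2)² = -2)
F*g = -2*(-160) = 320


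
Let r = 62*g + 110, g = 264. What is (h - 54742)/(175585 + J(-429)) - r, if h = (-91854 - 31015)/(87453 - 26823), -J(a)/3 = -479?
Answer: -176859120255409/10732843860 ≈ -16478.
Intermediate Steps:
J(a) = 1437 (J(a) = -3*(-479) = 1437)
h = -122869/60630 ≈ -2.0265
r = 16478 (r = 62*264 + 110 = 16368 + 110 = 16478)
(h - 54742)/(175585 + J(-429)) - r = (-122869/60630 - 54742)/(175585 + 1437) - 1*16478 = -3319130329/60630/177022 - 16478 = -3319130329/60630*1/177022 - 16478 = -3319130329/10732843860 - 16478 = -176859120255409/10732843860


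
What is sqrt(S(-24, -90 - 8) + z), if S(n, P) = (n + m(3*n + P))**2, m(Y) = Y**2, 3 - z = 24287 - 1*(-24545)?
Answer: sqrt(833774547) ≈ 28875.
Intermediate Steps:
z = -48829 (z = 3 - (24287 - 1*(-24545)) = 3 - (24287 + 24545) = 3 - 1*48832 = 3 - 48832 = -48829)
S(n, P) = (n + (P + 3*n)**2)**2 (S(n, P) = (n + (3*n + P)**2)**2 = (n + (P + 3*n)**2)**2)
sqrt(S(-24, -90 - 8) + z) = sqrt((-24 + ((-90 - 8) + 3*(-24))**2)**2 - 48829) = sqrt((-24 + (-98 - 72)**2)**2 - 48829) = sqrt((-24 + (-170)**2)**2 - 48829) = sqrt((-24 + 28900)**2 - 48829) = sqrt(28876**2 - 48829) = sqrt(833823376 - 48829) = sqrt(833774547)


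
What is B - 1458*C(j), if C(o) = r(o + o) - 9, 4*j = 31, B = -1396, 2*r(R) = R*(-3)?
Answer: 91249/2 ≈ 45625.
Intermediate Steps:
r(R) = -3*R/2 (r(R) = (R*(-3))/2 = (-3*R)/2 = -3*R/2)
j = 31/4 (j = (1/4)*31 = 31/4 ≈ 7.7500)
C(o) = -9 - 3*o (C(o) = -3*(o + o)/2 - 9 = -3*o - 9 = -9 - 3*o)
B - 1458*C(j) = -1396 - 1458*(-9 - 3*31/4) = -1396 - 1458*(-9 - 93/4) = -1396 - 1458*(-129/4) = -1396 + 94041/2 = 91249/2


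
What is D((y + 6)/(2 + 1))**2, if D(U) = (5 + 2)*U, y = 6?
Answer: 784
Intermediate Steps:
D(U) = 7*U
D((y + 6)/(2 + 1))**2 = (7*((6 + 6)/(2 + 1)))**2 = (7*(12/3))**2 = (7*(12*(1/3)))**2 = (7*4)**2 = 28**2 = 784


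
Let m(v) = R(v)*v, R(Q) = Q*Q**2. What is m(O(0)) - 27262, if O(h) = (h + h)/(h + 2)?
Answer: -27262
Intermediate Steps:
R(Q) = Q**3
O(h) = 2*h/(2 + h) (O(h) = (2*h)/(2 + h) = 2*h/(2 + h))
m(v) = v**4 (m(v) = v**3*v = v**4)
m(O(0)) - 27262 = (2*0/(2 + 0))**4 - 27262 = (2*0/2)**4 - 27262 = (2*0*(1/2))**4 - 27262 = 0**4 - 27262 = 0 - 27262 = -27262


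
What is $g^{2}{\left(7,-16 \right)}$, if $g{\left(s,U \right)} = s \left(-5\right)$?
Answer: $1225$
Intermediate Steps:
$g{\left(s,U \right)} = - 5 s$
$g^{2}{\left(7,-16 \right)} = \left(\left(-5\right) 7\right)^{2} = \left(-35\right)^{2} = 1225$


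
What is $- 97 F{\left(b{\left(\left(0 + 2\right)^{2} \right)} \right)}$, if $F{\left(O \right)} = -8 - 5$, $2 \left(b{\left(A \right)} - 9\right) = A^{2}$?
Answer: $1261$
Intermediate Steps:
$b{\left(A \right)} = 9 + \frac{A^{2}}{2}$
$F{\left(O \right)} = -13$ ($F{\left(O \right)} = -8 - 5 = -13$)
$- 97 F{\left(b{\left(\left(0 + 2\right)^{2} \right)} \right)} = \left(-97\right) \left(-13\right) = 1261$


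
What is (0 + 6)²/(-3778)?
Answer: -18/1889 ≈ -0.0095288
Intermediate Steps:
(0 + 6)²/(-3778) = -1/3778*6² = -1/3778*36 = -18/1889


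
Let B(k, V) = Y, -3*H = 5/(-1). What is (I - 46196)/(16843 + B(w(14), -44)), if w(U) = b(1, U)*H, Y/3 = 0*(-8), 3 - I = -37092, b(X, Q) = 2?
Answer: -9101/16843 ≈ -0.54034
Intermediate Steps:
I = 37095 (I = 3 - 1*(-37092) = 3 + 37092 = 37095)
H = 5/3 (H = -5/(3*(-1)) = -5*(-1)/3 = -⅓*(-5) = 5/3 ≈ 1.6667)
Y = 0 (Y = 3*(0*(-8)) = 3*0 = 0)
w(U) = 10/3 (w(U) = 2*(5/3) = 10/3)
B(k, V) = 0
(I - 46196)/(16843 + B(w(14), -44)) = (37095 - 46196)/(16843 + 0) = -9101/16843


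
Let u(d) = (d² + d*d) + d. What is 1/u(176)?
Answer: 1/62128 ≈ 1.6096e-5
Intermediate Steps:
u(d) = d + 2*d² (u(d) = (d² + d²) + d = 2*d² + d = d + 2*d²)
1/u(176) = 1/(176*(1 + 2*176)) = 1/(176*(1 + 352)) = 1/(176*353) = 1/62128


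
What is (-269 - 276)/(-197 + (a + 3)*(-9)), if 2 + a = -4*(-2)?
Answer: 545/278 ≈ 1.9604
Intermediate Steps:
a = 6 (a = -2 - 4*(-2) = -2 + 8 = 6)
(-269 - 276)/(-197 + (a + 3)*(-9)) = (-269 - 276)/(-197 + (6 + 3)*(-9)) = -545/(-197 + 9*(-9)) = -545/(-197 - 81) = -545/(-278) = -545*(-1/278) = 545/278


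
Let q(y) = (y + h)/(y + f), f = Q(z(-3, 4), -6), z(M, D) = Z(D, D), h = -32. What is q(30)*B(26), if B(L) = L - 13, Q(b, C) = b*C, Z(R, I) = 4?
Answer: -13/3 ≈ -4.3333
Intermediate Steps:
z(M, D) = 4
Q(b, C) = C*b
f = -24 (f = -6*4 = -24)
B(L) = -13 + L
q(y) = (-32 + y)/(-24 + y) (q(y) = (y - 32)/(y - 24) = (-32 + y)/(-24 + y))
q(30)*B(26) = ((-32 + 30)/(-24 + 30))*(-13 + 26) = (-2/6)*13 = ((⅙)*(-2))*13 = -⅓*13 = -13/3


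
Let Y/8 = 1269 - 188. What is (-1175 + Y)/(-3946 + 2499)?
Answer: -7473/1447 ≈ -5.1645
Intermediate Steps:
Y = 8648 (Y = 8*(1269 - 188) = 8*1081 = 8648)
(-1175 + Y)/(-3946 + 2499) = (-1175 + 8648)/(-3946 + 2499) = 7473/(-1447) = 7473*(-1/1447) = -7473/1447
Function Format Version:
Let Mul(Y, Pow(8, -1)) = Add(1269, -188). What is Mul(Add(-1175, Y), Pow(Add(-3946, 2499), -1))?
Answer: Rational(-7473, 1447) ≈ -5.1645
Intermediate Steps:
Y = 8648 (Y = Mul(8, Add(1269, -188)) = Mul(8, 1081) = 8648)
Mul(Add(-1175, Y), Pow(Add(-3946, 2499), -1)) = Mul(Add(-1175, 8648), Pow(Add(-3946, 2499), -1)) = Mul(7473, Pow(-1447, -1)) = Mul(7473, Rational(-1, 1447)) = Rational(-7473, 1447)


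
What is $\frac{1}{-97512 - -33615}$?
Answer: $- \frac{1}{63897} \approx -1.565 \cdot 10^{-5}$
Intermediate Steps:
$\frac{1}{-97512 - -33615} = \frac{1}{-97512 + 33615} = \frac{1}{-63897} = - \frac{1}{63897}$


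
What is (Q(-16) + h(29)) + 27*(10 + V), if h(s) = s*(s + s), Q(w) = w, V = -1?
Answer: 1909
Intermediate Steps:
h(s) = 2*s**2 (h(s) = s*(2*s) = 2*s**2)
(Q(-16) + h(29)) + 27*(10 + V) = (-16 + 2*29**2) + 27*(10 - 1) = (-16 + 2*841) + 27*9 = (-16 + 1682) + 243 = 1666 + 243 = 1909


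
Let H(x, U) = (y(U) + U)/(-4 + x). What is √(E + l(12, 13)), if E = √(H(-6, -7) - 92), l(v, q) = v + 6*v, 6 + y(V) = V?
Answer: √(84 + 3*I*√10) ≈ 9.1797 + 0.51673*I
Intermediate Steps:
y(V) = -6 + V
H(x, U) = (-6 + 2*U)/(-4 + x) (H(x, U) = ((-6 + U) + U)/(-4 + x) = (-6 + 2*U)/(-4 + x))
l(v, q) = 7*v
E = 3*I*√10 (E = √(2*(-3 - 7)/(-4 - 6) - 92) = √(2*(-10)/(-10) - 92) = √(2*(-⅒)*(-10) - 92) = √(2 - 92) = √(-90) = 3*I*√10 ≈ 9.4868*I)
√(E + l(12, 13)) = √(3*I*√10 + 7*12) = √(3*I*√10 + 84) = √(84 + 3*I*√10)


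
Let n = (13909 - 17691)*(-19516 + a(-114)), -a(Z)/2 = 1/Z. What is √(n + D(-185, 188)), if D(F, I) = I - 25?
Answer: 7*√4894028949/57 ≈ 8591.3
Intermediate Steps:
a(Z) = -2/Z
D(F, I) = -25 + I
n = 4207138402/57 (n = (13909 - 17691)*(-19516 - 2/(-114)) = -3782*(-19516 - 2*(-1/114)) = -3782*(-19516 + 1/57) = -3782*(-1112411/57) = 4207138402/57 ≈ 7.3809e+7)
√(n + D(-185, 188)) = √(4207138402/57 + (-25 + 188)) = √(4207138402/57 + 163) = √(4207147693/57) = 7*√4894028949/57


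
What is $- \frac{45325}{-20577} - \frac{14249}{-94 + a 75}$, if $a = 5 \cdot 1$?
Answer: $- \frac{280465348}{5782137} \approx -48.505$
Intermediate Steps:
$a = 5$
$- \frac{45325}{-20577} - \frac{14249}{-94 + a 75} = - \frac{45325}{-20577} - \frac{14249}{-94 + 5 \cdot 75} = \left(-45325\right) \left(- \frac{1}{20577}\right) - \frac{14249}{-94 + 375} = \frac{45325}{20577} - \frac{14249}{281} = - \frac{280465348}{5782137}$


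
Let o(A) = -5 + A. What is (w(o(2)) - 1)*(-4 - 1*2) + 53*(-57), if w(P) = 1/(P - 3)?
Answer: -3014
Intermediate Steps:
w(P) = 1/(-3 + P)
(w(o(2)) - 1)*(-4 - 1*2) + 53*(-57) = (1/(-3 + (-5 + 2)) - 1)*(-4 - 1*2) + 53*(-57) = (1/(-3 - 3) - 1)*(-4 - 2) - 3021 = (1/(-6) - 1)*(-6) - 3021 = (-⅙ - 1)*(-6) - 3021 = -7/6*(-6) - 3021 = 7 - 3021 = -3014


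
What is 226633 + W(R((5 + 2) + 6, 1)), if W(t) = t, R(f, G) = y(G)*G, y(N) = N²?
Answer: 226634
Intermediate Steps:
R(f, G) = G³ (R(f, G) = G²*G = G³)
226633 + W(R((5 + 2) + 6, 1)) = 226633 + 1³ = 226633 + 1 = 226634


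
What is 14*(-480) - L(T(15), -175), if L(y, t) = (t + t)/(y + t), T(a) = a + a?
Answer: -194950/29 ≈ -6722.4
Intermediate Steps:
T(a) = 2*a
L(y, t) = 2*t/(t + y) (L(y, t) = (2*t)/(t + y) = 2*t/(t + y))
14*(-480) - L(T(15), -175) = 14*(-480) - 2*(-175)/(-175 + 2*15) = -6720 - 2*(-175)/(-175 + 30) = -6720 - 2*(-175)/(-145) = -6720 - 2*(-175)*(-1)/145 = -6720 - 1*70/29 = -6720 - 70/29 = -194950/29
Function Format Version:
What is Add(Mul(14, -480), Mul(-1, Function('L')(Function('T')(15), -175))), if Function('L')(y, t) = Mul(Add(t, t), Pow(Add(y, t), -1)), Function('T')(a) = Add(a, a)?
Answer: Rational(-194950, 29) ≈ -6722.4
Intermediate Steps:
Function('T')(a) = Mul(2, a)
Function('L')(y, t) = Mul(2, t, Pow(Add(t, y), -1)) (Function('L')(y, t) = Mul(Mul(2, t), Pow(Add(t, y), -1)) = Mul(2, t, Pow(Add(t, y), -1)))
Add(Mul(14, -480), Mul(-1, Function('L')(Function('T')(15), -175))) = Add(Mul(14, -480), Mul(-1, Mul(2, -175, Pow(Add(-175, Mul(2, 15)), -1)))) = Add(-6720, Mul(-1, Mul(2, -175, Pow(Add(-175, 30), -1)))) = Add(-6720, Mul(-1, Mul(2, -175, Pow(-145, -1)))) = Add(-6720, Mul(-1, Mul(2, -175, Rational(-1, 145)))) = Add(-6720, Mul(-1, Rational(70, 29))) = Add(-6720, Rational(-70, 29)) = Rational(-194950, 29)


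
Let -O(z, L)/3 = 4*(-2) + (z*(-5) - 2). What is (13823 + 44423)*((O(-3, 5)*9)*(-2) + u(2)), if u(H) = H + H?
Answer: 15959404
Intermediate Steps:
u(H) = 2*H
O(z, L) = 30 + 15*z (O(z, L) = -3*(4*(-2) + (z*(-5) - 2)) = -3*(-8 + (-5*z - 2)) = -3*(-8 + (-2 - 5*z)) = -3*(-10 - 5*z) = 30 + 15*z)
(13823 + 44423)*((O(-3, 5)*9)*(-2) + u(2)) = (13823 + 44423)*(((30 + 15*(-3))*9)*(-2) + 2*2) = 58246*(((30 - 45)*9)*(-2) + 4) = 58246*(-15*9*(-2) + 4) = 58246*(-135*(-2) + 4) = 58246*(270 + 4) = 58246*274 = 15959404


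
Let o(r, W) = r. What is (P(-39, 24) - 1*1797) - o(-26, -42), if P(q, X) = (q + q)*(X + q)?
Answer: -601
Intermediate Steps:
P(q, X) = 2*q*(X + q) (P(q, X) = (2*q)*(X + q) = 2*q*(X + q))
(P(-39, 24) - 1*1797) - o(-26, -42) = (2*(-39)*(24 - 39) - 1*1797) - 1*(-26) = (2*(-39)*(-15) - 1797) + 26 = (1170 - 1797) + 26 = -627 + 26 = -601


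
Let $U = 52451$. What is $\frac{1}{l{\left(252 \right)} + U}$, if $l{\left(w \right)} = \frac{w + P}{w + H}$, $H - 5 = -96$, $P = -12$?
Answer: $\frac{161}{8444851} \approx 1.9065 \cdot 10^{-5}$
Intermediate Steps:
$H = -91$ ($H = 5 - 96 = -91$)
$l{\left(w \right)} = \frac{-12 + w}{-91 + w}$ ($l{\left(w \right)} = \frac{w - 12}{w - 91} = \frac{-12 + w}{-91 + w}$)
$\frac{1}{l{\left(252 \right)} + U} = \frac{1}{\frac{-12 + 252}{-91 + 252} + 52451} = \frac{1}{\frac{1}{161} \cdot 240 + 52451} = \frac{1}{\frac{240}{161} + 52451} = \frac{1}{\frac{8444851}{161}} = \frac{161}{8444851}$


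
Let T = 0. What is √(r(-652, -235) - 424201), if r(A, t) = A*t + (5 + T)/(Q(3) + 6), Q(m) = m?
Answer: 2*I*√609706/3 ≈ 520.56*I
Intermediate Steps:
r(A, t) = 5/9 + A*t (r(A, t) = A*t + (5 + 0)/(3 + 6) = A*t + 5/9 = 5/9 + A*t)
√(r(-652, -235) - 424201) = √((5/9 - 652*(-235)) - 424201) = √((5/9 + 153220) - 424201) = √(1378985/9 - 424201) = √(-2438824/9) = 2*I*√609706/3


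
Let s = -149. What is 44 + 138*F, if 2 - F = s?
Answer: 20882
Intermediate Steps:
F = 151 (F = 2 - 1*(-149) = 2 + 149 = 151)
44 + 138*F = 44 + 138*151 = 44 + 20838 = 20882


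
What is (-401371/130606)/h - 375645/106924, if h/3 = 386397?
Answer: -28435840789639487/8094002439020652 ≈ -3.5132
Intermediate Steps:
h = 1159191 (h = 3*386397 = 1159191)
(-401371/130606)/h - 375645/106924 = -401371/130606/1159191 - 375645/106924 = -401371*1/130606*(1/1159191) - 375645*1/106924 = -401371/130606*1/1159191 - 375645/106924 = -401371/151397299746 - 375645/106924 = -28435840789639487/8094002439020652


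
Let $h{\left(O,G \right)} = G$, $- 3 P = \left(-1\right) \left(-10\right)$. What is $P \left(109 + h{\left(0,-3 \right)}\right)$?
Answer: $- \frac{1060}{3} \approx -353.33$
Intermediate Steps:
$P = - \frac{10}{3}$ ($P = - \frac{\left(-1\right) \left(-10\right)}{3} = \left(- \frac{1}{3}\right) 10 = - \frac{10}{3} \approx -3.3333$)
$P \left(109 + h{\left(0,-3 \right)}\right) = - \frac{10 \left(109 - 3\right)}{3} = \left(- \frac{10}{3}\right) 106 = - \frac{1060}{3}$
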